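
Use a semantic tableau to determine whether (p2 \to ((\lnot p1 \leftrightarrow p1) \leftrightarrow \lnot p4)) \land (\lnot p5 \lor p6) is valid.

Assume the negation and expand:
Initial set: {\lnot ((p2 \to ((\lnot p1 \leftrightarrow p1) \leftrightarrow \lnot p4)) \land (\lnot p5 \lor p6))}.
\lnot ((p2 \to ((\lnot p1 \leftrightarrow p1) \leftrightarrow \lnot p4)) \land (\lnot p5 \lor p6)): β-rule — branch into \lnot (p2 \to ((\lnot p1 \leftrightarrow p1) \leftrightarrow \lnot p4))  //  \lnot (\lnot p5 \lor p6).
  branch 1 (add \lnot (p2 \to ((\lnot p1 \leftrightarrow p1) \leftrightarrow \lnot p4))):
    \lnot (p2 \to ((\lnot p1 \leftrightarrow p1) \leftrightarrow \lnot p4)): α-rule — add p2, \lnot ((\lnot p1 \leftrightarrow p1) \leftrightarrow \lnot p4).
    \lnot ((\lnot p1 \leftrightarrow p1) \leftrightarrow \lnot p4): β-rule — branch into (\lnot p1 \leftrightarrow p1), \lnot \lnot p4  //  \lnot (\lnot p1 \leftrightarrow p1), \lnot p4.
      branch 1.1 (add (\lnot p1 \leftrightarrow p1), \lnot \lnot p4):
        (\lnot p1 \leftrightarrow p1): β-rule — branch into \lnot p1, p1  //  \lnot \lnot p1, \lnot p1.
          branch 1.1.1 (add \lnot p1, p1):
            × closes — contains both p1 and \lnot p1.
          branch 1.1.2 (add \lnot \lnot p1, \lnot p1):
            × closes — contains both p1 and \lnot p1.
      branch 1.2 (add \lnot (\lnot p1 \leftrightarrow p1), \lnot p4):
        \lnot (\lnot p1 \leftrightarrow p1): β-rule — branch into \lnot p1, \lnot p1  //  \lnot \lnot p1, p1.
          branch 1.2.1 (add \lnot p1, \lnot p1):
            ○ open, literals {p1=0, p2=1, p4=0}.
          branch 1.2.2 (add \lnot \lnot p1, p1):
            ○ open, literals {p1=1, p2=1, p4=0}.
  branch 2 (add \lnot (\lnot p5 \lor p6)):
    \lnot (\lnot p5 \lor p6): α-rule — add \lnot \lnot p5, \lnot p6.
    ○ open, literals {p5=1, p6=0}.
2 branches closed, 3 open.
An open branch gives a countermodel: p1=0, p2=1, p4=0 (unmentioned atoms arbitrary); under it the original formula is false.

Not valid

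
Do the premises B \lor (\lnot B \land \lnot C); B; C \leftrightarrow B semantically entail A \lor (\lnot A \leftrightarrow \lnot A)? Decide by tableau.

Initial set: {T (B \lor (\lnot B \land \lnot C)); T B; T (C \leftrightarrow B); F (A \lor (\lnot A \leftrightarrow \lnot A))}.
F (A \lor (\lnot A \leftrightarrow \lnot A)): α-rule — add F A, F (\lnot A \leftrightarrow \lnot A).
T (B \lor (\lnot B \land \lnot C)): β-rule — branch into T B  //  T (\lnot B \land \lnot C).
  branch 1 (add T B):
    T (C \leftrightarrow B): β-rule — branch into T C, T B  //  F C, F B.
      branch 1.1 (add T C, T B):
        F (\lnot A \leftrightarrow \lnot A): β-rule — branch into T \lnot A, F \lnot A  //  F \lnot A, T \lnot A.
          branch 1.1.1 (add T \lnot A, F \lnot A):
            × closes — contains both A and \lnot A.
          branch 1.1.2 (add F \lnot A, T \lnot A):
            × closes — contains both A and \lnot A.
      branch 1.2 (add F C, F B):
        × closes — contains both B and \lnot B.
  branch 2 (add T (\lnot B \land \lnot C)):
    T (\lnot B \land \lnot C): α-rule — add T \lnot B, T \lnot C.
    × closes — contains both B and \lnot B.
All 4 branches close.
Every branch closed, so the premises entail the conclusion.

Yes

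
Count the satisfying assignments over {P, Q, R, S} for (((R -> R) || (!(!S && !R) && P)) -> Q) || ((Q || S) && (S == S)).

12

Initial set: {((((R -> R) || (!(!S && !R) && P)) -> Q) || ((Q || S) && (S == S)))}.
((((R -> R) || (!(!S && !R) && P)) -> Q) || ((Q || S) && (S == S))): β-rule — branch into (((R -> R) || (!(!S && !R) && P)) -> Q)  //  ((Q || S) && (S == S)).
  branch 1 (add (((R -> R) || (!(!S && !R) && P)) -> Q)):
    (((R -> R) || (!(!S && !R) && P)) -> Q): β-rule — branch into !((R -> R) || (!(!S && !R) && P))  //  Q.
      branch 1.1 (add !((R -> R) || (!(!S && !R) && P))):
        !((R -> R) || (!(!S && !R) && P)): α-rule — add !(R -> R), !(!(!S && !R) && P).
        !(R -> R): α-rule — add R, !R.
        × closes — contains both R and !R.
      branch 1.2 (add Q):
        ○ open, literals {Q=true}.
  branch 2 (add ((Q || S) && (S == S))):
    ((Q || S) && (S == S)): α-rule — add (Q || S), (S == S).
    (Q || S): β-rule — branch into Q  //  S.
      branch 2.1 (add Q):
        (S == S): β-rule — branch into S, S  //  !S, !S.
          branch 2.1.1 (add S, S):
            ○ open, literals {Q=true, S=true}.
          branch 2.1.2 (add !S, !S):
            ○ open, literals {Q=true, S=false}.
      branch 2.2 (add S):
        (S == S): β-rule — branch into S, S  //  !S, !S.
          branch 2.2.1 (add S, S):
            ○ open, literals {S=true}.
          branch 2.2.2 (add !S, !S):
            × closes — contains both S and !S.
2 branches closed, 4 open.
Each open branch fixes some atoms; the unmentioned ones are free. Counting distinct full assignments: branch {Q=true} (P, R, S) contributes 8 new; branch {Q=true, S=true} (P, R) contributes 0 new; branch {Q=true, S=false} (P, R) contributes 0 new; branch {S=true} (P, Q, R) contributes 4 new. Total: 12.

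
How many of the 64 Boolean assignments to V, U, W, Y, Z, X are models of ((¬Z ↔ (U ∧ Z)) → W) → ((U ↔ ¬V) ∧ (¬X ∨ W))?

Initial set: {(((¬Z ↔ (U ∧ Z)) → W) → ((U ↔ ¬V) ∧ (¬X ∨ W)))}.
(((¬Z ↔ (U ∧ Z)) → W) → ((U ↔ ¬V) ∧ (¬X ∨ W))): β-rule — branch into ¬((¬Z ↔ (U ∧ Z)) → W)  //  ((U ↔ ¬V) ∧ (¬X ∨ W)).
  branch 1 (add ¬((¬Z ↔ (U ∧ Z)) → W)):
    ¬((¬Z ↔ (U ∧ Z)) → W): α-rule — add (¬Z ↔ (U ∧ Z)), ¬W.
    (¬Z ↔ (U ∧ Z)): β-rule — branch into ¬Z, (U ∧ Z)  //  ¬¬Z, ¬(U ∧ Z).
      branch 1.1 (add ¬Z, (U ∧ Z)):
        (U ∧ Z): α-rule — add U, Z.
        × closes — contains both Z and ¬Z.
      branch 1.2 (add ¬¬Z, ¬(U ∧ Z)):
        ¬(U ∧ Z): β-rule — branch into ¬U  //  ¬Z.
          branch 1.2.1 (add ¬U):
            ○ open, literals {U=0, W=0, Z=1}.
          branch 1.2.2 (add ¬Z):
            × closes — contains both Z and ¬Z.
  branch 2 (add ((U ↔ ¬V) ∧ (¬X ∨ W))):
    ((U ↔ ¬V) ∧ (¬X ∨ W)): α-rule — add (U ↔ ¬V), (¬X ∨ W).
    (U ↔ ¬V): β-rule — branch into U, ¬V  //  ¬U, ¬¬V.
      branch 2.1 (add U, ¬V):
        (¬X ∨ W): β-rule — branch into ¬X  //  W.
          branch 2.1.1 (add ¬X):
            ○ open, literals {U=1, V=0, X=0}.
          branch 2.1.2 (add W):
            ○ open, literals {U=1, V=0, W=1}.
      branch 2.2 (add ¬U, ¬¬V):
        (¬X ∨ W): β-rule — branch into ¬X  //  W.
          branch 2.2.1 (add ¬X):
            ○ open, literals {U=0, V=1, X=0}.
          branch 2.2.2 (add W):
            ○ open, literals {U=0, V=1, W=1}.
2 branches closed, 5 open.
Each open branch fixes some atoms; the unmentioned ones are free. Counting distinct full assignments: branch {U=0, W=0, Z=1} (V, Y, X) contributes 8 new; branch {U=1, V=0, X=0} (W, Y, Z) contributes 8 new; branch {U=1, V=0, W=1} (Y, Z, X) contributes 4 new; branch {U=0, V=1, X=0} (W, Y, Z) contributes 6 new; branch {U=0, V=1, W=1} (Y, Z, X) contributes 4 new. Total: 30.

30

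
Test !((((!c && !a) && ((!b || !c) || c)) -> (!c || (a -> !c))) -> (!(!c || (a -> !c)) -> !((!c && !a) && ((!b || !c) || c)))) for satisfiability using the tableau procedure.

Initial set: {!((((!c && !a) && ((!b || !c) || c)) -> (!c || (a -> !c))) -> (!(!c || (a -> !c)) -> !((!c && !a) && ((!b || !c) || c))))}.
!((((!c && !a) && ((!b || !c) || c)) -> (!c || (a -> !c))) -> (!(!c || (a -> !c)) -> !((!c && !a) && ((!b || !c) || c)))): α-rule — add (((!c && !a) && ((!b || !c) || c)) -> (!c || (a -> !c))), !(!(!c || (a -> !c)) -> !((!c && !a) && ((!b || !c) || c))).
!(!(!c || (a -> !c)) -> !((!c && !a) && ((!b || !c) || c))): α-rule — add !(!c || (a -> !c)), !!((!c && !a) && ((!b || !c) || c)).
!(!c || (a -> !c)): α-rule — add !!c, !(a -> !c).
!!((!c && !a) && ((!b || !c) || c)): α-rule — add (!c && !a), ((!b || !c) || c).
!(a -> !c): α-rule — add a, !!c.
(!c && !a): α-rule — add !c, !a.
× closes — contains both c and !c.
All 1 branch closes.
Every branch closed; the formula is unsatisfiable.

Unsatisfiable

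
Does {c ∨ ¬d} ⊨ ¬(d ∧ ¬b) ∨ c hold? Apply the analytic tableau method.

Yes

Initial set: {(c ∨ ¬d); ¬(¬(d ∧ ¬b) ∨ c)}.
¬(¬(d ∧ ¬b) ∨ c): α-rule — add ¬¬(d ∧ ¬b), ¬c.
¬¬(d ∧ ¬b): α-rule — add d, ¬b.
(c ∨ ¬d): β-rule — branch into c  //  ¬d.
  branch 1 (add c):
    × closes — contains both c and ¬c.
  branch 2 (add ¬d):
    × closes — contains both d and ¬d.
All 2 branches close.
Every branch closed, so the premises entail the conclusion.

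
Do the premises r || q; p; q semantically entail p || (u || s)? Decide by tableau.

Yes

Initial set: {(r || q); p; q; !(p || (u || s))}.
!(p || (u || s)): α-rule — add !p, !(u || s).
× closes — contains both p and !p.
All 1 branch closes.
Every branch closed, so the premises entail the conclusion.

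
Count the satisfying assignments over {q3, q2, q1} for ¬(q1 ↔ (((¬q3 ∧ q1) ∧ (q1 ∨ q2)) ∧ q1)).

Initial set: {¬(q1 ↔ (((¬q3 ∧ q1) ∧ (q1 ∨ q2)) ∧ q1))}.
¬(q1 ↔ (((¬q3 ∧ q1) ∧ (q1 ∨ q2)) ∧ q1)): β-rule — branch into q1, ¬(((¬q3 ∧ q1) ∧ (q1 ∨ q2)) ∧ q1)  //  ¬q1, (((¬q3 ∧ q1) ∧ (q1 ∨ q2)) ∧ q1).
  branch 1 (add q1, ¬(((¬q3 ∧ q1) ∧ (q1 ∨ q2)) ∧ q1)):
    ¬(((¬q3 ∧ q1) ∧ (q1 ∨ q2)) ∧ q1): β-rule — branch into ¬((¬q3 ∧ q1) ∧ (q1 ∨ q2))  //  ¬q1.
      branch 1.1 (add ¬((¬q3 ∧ q1) ∧ (q1 ∨ q2))):
        ¬((¬q3 ∧ q1) ∧ (q1 ∨ q2)): β-rule — branch into ¬(¬q3 ∧ q1)  //  ¬(q1 ∨ q2).
          branch 1.1.1 (add ¬(¬q3 ∧ q1)):
            ¬(¬q3 ∧ q1): β-rule — branch into ¬¬q3  //  ¬q1.
              branch 1.1.1.1 (add ¬¬q3):
                ○ open, literals {q1=true, q3=true}.
              branch 1.1.1.2 (add ¬q1):
                × closes — contains both q1 and ¬q1.
          branch 1.1.2 (add ¬(q1 ∨ q2)):
            ¬(q1 ∨ q2): α-rule — add ¬q1, ¬q2.
            × closes — contains both q1 and ¬q1.
      branch 1.2 (add ¬q1):
        × closes — contains both q1 and ¬q1.
  branch 2 (add ¬q1, (((¬q3 ∧ q1) ∧ (q1 ∨ q2)) ∧ q1)):
    (((¬q3 ∧ q1) ∧ (q1 ∨ q2)) ∧ q1): α-rule — add ((¬q3 ∧ q1) ∧ (q1 ∨ q2)), q1.
    × closes — contains both q1 and ¬q1.
4 branches closed, 1 open.
Each open branch fixes some atoms; the unmentioned ones are free. Counting distinct full assignments: branch {q1=true, q3=true} (q2) contributes 2 new. Total: 2.

2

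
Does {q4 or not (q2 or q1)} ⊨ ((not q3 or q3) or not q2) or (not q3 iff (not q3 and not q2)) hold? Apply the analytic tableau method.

Initial set: {T (q4 or not (q2 or q1)); F (((not q3 or q3) or not q2) or (not q3 iff (not q3 and not q2)))}.
F (((not q3 or q3) or not q2) or (not q3 iff (not q3 and not q2))): α-rule — add F ((not q3 or q3) or not q2), F (not q3 iff (not q3 and not q2)).
F ((not q3 or q3) or not q2): α-rule — add F (not q3 or q3), F not q2.
F (not q3 or q3): α-rule — add F not q3, F q3.
× closes — contains both q3 and not q3.
All 1 branch closes.
Every branch closed, so the premises entail the conclusion.

Yes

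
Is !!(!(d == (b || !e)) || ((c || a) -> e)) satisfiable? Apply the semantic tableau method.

Satisfiable

Initial set: {T !!(!(d == (b || !e)) || ((c || a) -> e))}.
T !!(!(d == (b || !e)) || ((c || a) -> e)): drop double negation, giving T (!(d == (b || !e)) || ((c || a) -> e)).
T (!(d == (b || !e)) || ((c || a) -> e)): β-rule — branch into T !(d == (b || !e))  //  T ((c || a) -> e).
  branch 1 (add T !(d == (b || !e))):
    T !(d == (b || !e)): β-rule — branch into T d, F (b || !e)  //  F d, T (b || !e).
      branch 1.1 (add T d, F (b || !e)):
        F (b || !e): α-rule — add F b, F !e.
        ○ open, literals {b=false, d=true, e=true}.
      branch 1.2 (add F d, T (b || !e)):
        T (b || !e): β-rule — branch into T b  //  T !e.
          branch 1.2.1 (add T b):
            ○ open, literals {b=true, d=false}.
          branch 1.2.2 (add T !e):
            ○ open, literals {d=false, e=false}.
  branch 2 (add T ((c || a) -> e)):
    T ((c || a) -> e): β-rule — branch into F (c || a)  //  T e.
      branch 2.1 (add F (c || a)):
        F (c || a): α-rule — add F c, F a.
        ○ open, literals {a=false, c=false}.
      branch 2.2 (add T e):
        ○ open, literals {e=true}.
0 branches closed, 5 open.
An open branch gives a satisfying assignment: b=false, d=true, e=true.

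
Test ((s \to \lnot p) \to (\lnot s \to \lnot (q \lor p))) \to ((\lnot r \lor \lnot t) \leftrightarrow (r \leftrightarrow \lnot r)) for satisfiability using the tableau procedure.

Initial set: {T (((s \to \lnot p) \to (\lnot s \to \lnot (q \lor p))) \to ((\lnot r \lor \lnot t) \leftrightarrow (r \leftrightarrow \lnot r)))}.
T (((s \to \lnot p) \to (\lnot s \to \lnot (q \lor p))) \to ((\lnot r \lor \lnot t) \leftrightarrow (r \leftrightarrow \lnot r))): β-rule — branch into F ((s \to \lnot p) \to (\lnot s \to \lnot (q \lor p)))  //  T ((\lnot r \lor \lnot t) \leftrightarrow (r \leftrightarrow \lnot r)).
  branch 1 (add F ((s \to \lnot p) \to (\lnot s \to \lnot (q \lor p)))):
    F ((s \to \lnot p) \to (\lnot s \to \lnot (q \lor p))): α-rule — add T (s \to \lnot p), F (\lnot s \to \lnot (q \lor p)).
    F (\lnot s \to \lnot (q \lor p)): α-rule — add T \lnot s, F \lnot (q \lor p).
    T (s \to \lnot p): β-rule — branch into F s  //  T \lnot p.
      branch 1.1 (add F s):
        F \lnot (q \lor p): β-rule — branch into T q  //  T p.
          branch 1.1.1 (add T q):
            ○ open, literals {q=true, s=false}.
          branch 1.1.2 (add T p):
            ○ open, literals {p=true, s=false}.
      branch 1.2 (add T \lnot p):
        F \lnot (q \lor p): β-rule — branch into T q  //  T p.
          branch 1.2.1 (add T q):
            ○ open, literals {p=false, q=true, s=false}.
          branch 1.2.2 (add T p):
            × closes — contains both p and \lnot p.
  branch 2 (add T ((\lnot r \lor \lnot t) \leftrightarrow (r \leftrightarrow \lnot r))):
    T ((\lnot r \lor \lnot t) \leftrightarrow (r \leftrightarrow \lnot r)): β-rule — branch into T (\lnot r \lor \lnot t), T (r \leftrightarrow \lnot r)  //  F (\lnot r \lor \lnot t), F (r \leftrightarrow \lnot r).
      branch 2.1 (add T (\lnot r \lor \lnot t), T (r \leftrightarrow \lnot r)):
        T (\lnot r \lor \lnot t): β-rule — branch into T \lnot r  //  T \lnot t.
          branch 2.1.1 (add T \lnot r):
            T (r \leftrightarrow \lnot r): β-rule — branch into T r, T \lnot r  //  F r, F \lnot r.
              branch 2.1.1.1 (add T r, T \lnot r):
                × closes — contains both r and \lnot r.
              branch 2.1.1.2 (add F r, F \lnot r):
                × closes — contains both r and \lnot r.
          branch 2.1.2 (add T \lnot t):
            T (r \leftrightarrow \lnot r): β-rule — branch into T r, T \lnot r  //  F r, F \lnot r.
              branch 2.1.2.1 (add T r, T \lnot r):
                × closes — contains both r and \lnot r.
              branch 2.1.2.2 (add F r, F \lnot r):
                × closes — contains both r and \lnot r.
      branch 2.2 (add F (\lnot r \lor \lnot t), F (r \leftrightarrow \lnot r)):
        F (\lnot r \lor \lnot t): α-rule — add F \lnot r, F \lnot t.
        F (r \leftrightarrow \lnot r): β-rule — branch into T r, F \lnot r  //  F r, T \lnot r.
          branch 2.2.1 (add T r, F \lnot r):
            ○ open, literals {r=true, t=true}.
          branch 2.2.2 (add F r, T \lnot r):
            × closes — contains both r and \lnot r.
6 branches closed, 4 open.
An open branch gives a satisfying assignment: q=true, s=false.

Satisfiable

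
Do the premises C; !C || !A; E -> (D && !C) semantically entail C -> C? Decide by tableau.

Yes

Initial set: {C; (!C || !A); (E -> (D && !C)); !(C -> C)}.
!(C -> C): α-rule — add C, !C.
× closes — contains both C and !C.
All 1 branch closes.
Every branch closed, so the premises entail the conclusion.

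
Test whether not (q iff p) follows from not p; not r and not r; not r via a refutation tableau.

No

Initial set: {not p; (not r and not r); not r; not not (q iff p)}.
(not r and not r): α-rule — add not r, not r.
not not (q iff p): β-rule — branch into q, p  //  not q, not p.
  branch 1 (add q, p):
    × closes — contains both p and not p.
  branch 2 (add not q, not p):
    ○ open, literals {p=0, q=0, r=0}.
1 branch closed, 1 open.
An open branch gives a countermodel: p=0, q=0, r=0 (unmentioned atoms arbitrary); the premises hold there but the conclusion fails.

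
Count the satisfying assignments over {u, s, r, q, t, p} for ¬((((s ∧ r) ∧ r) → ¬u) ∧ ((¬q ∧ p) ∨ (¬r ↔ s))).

26

Initial set: {¬((((s ∧ r) ∧ r) → ¬u) ∧ ((¬q ∧ p) ∨ (¬r ↔ s)))}.
¬((((s ∧ r) ∧ r) → ¬u) ∧ ((¬q ∧ p) ∨ (¬r ↔ s))): β-rule — branch into ¬(((s ∧ r) ∧ r) → ¬u)  //  ¬((¬q ∧ p) ∨ (¬r ↔ s)).
  branch 1 (add ¬(((s ∧ r) ∧ r) → ¬u)):
    ¬(((s ∧ r) ∧ r) → ¬u): α-rule — add ((s ∧ r) ∧ r), ¬¬u.
    ((s ∧ r) ∧ r): α-rule — add (s ∧ r), r.
    (s ∧ r): α-rule — add s, r.
    ○ open, literals {r=1, s=1, u=1}.
  branch 2 (add ¬((¬q ∧ p) ∨ (¬r ↔ s))):
    ¬((¬q ∧ p) ∨ (¬r ↔ s)): α-rule — add ¬(¬q ∧ p), ¬(¬r ↔ s).
    ¬(¬q ∧ p): β-rule — branch into ¬¬q  //  ¬p.
      branch 2.1 (add ¬¬q):
        ¬(¬r ↔ s): β-rule — branch into ¬r, ¬s  //  ¬¬r, s.
          branch 2.1.1 (add ¬r, ¬s):
            ○ open, literals {q=1, r=0, s=0}.
          branch 2.1.2 (add ¬¬r, s):
            ○ open, literals {q=1, r=1, s=1}.
      branch 2.2 (add ¬p):
        ¬(¬r ↔ s): β-rule — branch into ¬r, ¬s  //  ¬¬r, s.
          branch 2.2.1 (add ¬r, ¬s):
            ○ open, literals {p=0, r=0, s=0}.
          branch 2.2.2 (add ¬¬r, s):
            ○ open, literals {p=0, r=1, s=1}.
0 branches closed, 5 open.
Each open branch fixes some atoms; the unmentioned ones are free. Counting distinct full assignments: branch {r=1, s=1, u=1} (q, t, p) contributes 8 new; branch {q=1, r=0, s=0} (u, t, p) contributes 8 new; branch {q=1, r=1, s=1} (u, t, p) contributes 4 new; branch {p=0, r=0, s=0} (u, q, t) contributes 4 new; branch {p=0, r=1, s=1} (u, q, t) contributes 2 new. Total: 26.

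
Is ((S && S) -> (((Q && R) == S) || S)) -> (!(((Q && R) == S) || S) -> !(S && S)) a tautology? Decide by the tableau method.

Assume the negation and expand:
Initial set: {!(((S && S) -> (((Q && R) == S) || S)) -> (!(((Q && R) == S) || S) -> !(S && S)))}.
!(((S && S) -> (((Q && R) == S) || S)) -> (!(((Q && R) == S) || S) -> !(S && S))): α-rule — add ((S && S) -> (((Q && R) == S) || S)), !(!(((Q && R) == S) || S) -> !(S && S)).
!(!(((Q && R) == S) || S) -> !(S && S)): α-rule — add !(((Q && R) == S) || S), !!(S && S).
!(((Q && R) == S) || S): α-rule — add !((Q && R) == S), !S.
!!(S && S): α-rule — add S, S.
× closes — contains both S and !S.
All 1 branch closes.
Every branch closed, so the negation is unsatisfiable and the formula is valid.

Valid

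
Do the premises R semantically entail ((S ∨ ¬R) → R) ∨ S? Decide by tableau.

Initial set: {T R; F (((S ∨ ¬R) → R) ∨ S)}.
F (((S ∨ ¬R) → R) ∨ S): α-rule — add F ((S ∨ ¬R) → R), F S.
F ((S ∨ ¬R) → R): α-rule — add T (S ∨ ¬R), F R.
× closes — contains both R and ¬R.
All 1 branch closes.
Every branch closed, so the premises entail the conclusion.

Yes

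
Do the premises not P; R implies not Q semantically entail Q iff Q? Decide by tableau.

Yes

Initial set: {not P; (R implies not Q); not (Q iff Q)}.
(R implies not Q): β-rule — branch into not R  //  not Q.
  branch 1 (add not R):
    not (Q iff Q): β-rule — branch into Q, not Q  //  not Q, Q.
      branch 1.1 (add Q, not Q):
        × closes — contains both Q and not Q.
      branch 1.2 (add not Q, Q):
        × closes — contains both Q and not Q.
  branch 2 (add not Q):
    not (Q iff Q): β-rule — branch into Q, not Q  //  not Q, Q.
      branch 2.1 (add Q, not Q):
        × closes — contains both Q and not Q.
      branch 2.2 (add not Q, Q):
        × closes — contains both Q and not Q.
All 4 branches close.
Every branch closed, so the premises entail the conclusion.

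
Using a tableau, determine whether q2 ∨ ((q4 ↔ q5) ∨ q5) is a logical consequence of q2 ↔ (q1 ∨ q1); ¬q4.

Initial set: {(q2 ↔ (q1 ∨ q1)); ¬q4; ¬(q2 ∨ ((q4 ↔ q5) ∨ q5))}.
¬(q2 ∨ ((q4 ↔ q5) ∨ q5)): α-rule — add ¬q2, ¬((q4 ↔ q5) ∨ q5).
¬((q4 ↔ q5) ∨ q5): α-rule — add ¬(q4 ↔ q5), ¬q5.
(q2 ↔ (q1 ∨ q1)): β-rule — branch into q2, (q1 ∨ q1)  //  ¬q2, ¬(q1 ∨ q1).
  branch 1 (add q2, (q1 ∨ q1)):
    × closes — contains both q2 and ¬q2.
  branch 2 (add ¬q2, ¬(q1 ∨ q1)):
    ¬(q1 ∨ q1): α-rule — add ¬q1, ¬q1.
    ¬(q4 ↔ q5): β-rule — branch into q4, ¬q5  //  ¬q4, q5.
      branch 2.1 (add q4, ¬q5):
        × closes — contains both q4 and ¬q4.
      branch 2.2 (add ¬q4, q5):
        × closes — contains both q5 and ¬q5.
All 3 branches close.
Every branch closed, so the premises entail the conclusion.

Yes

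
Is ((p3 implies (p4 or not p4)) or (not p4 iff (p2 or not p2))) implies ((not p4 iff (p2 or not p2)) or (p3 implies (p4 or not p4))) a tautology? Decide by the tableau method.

Valid

Assume the negation and expand:
Initial set: {not (((p3 implies (p4 or not p4)) or (not p4 iff (p2 or not p2))) implies ((not p4 iff (p2 or not p2)) or (p3 implies (p4 or not p4))))}.
not (((p3 implies (p4 or not p4)) or (not p4 iff (p2 or not p2))) implies ((not p4 iff (p2 or not p2)) or (p3 implies (p4 or not p4)))): α-rule — add ((p3 implies (p4 or not p4)) or (not p4 iff (p2 or not p2))), not ((not p4 iff (p2 or not p2)) or (p3 implies (p4 or not p4))).
not ((not p4 iff (p2 or not p2)) or (p3 implies (p4 or not p4))): α-rule — add not (not p4 iff (p2 or not p2)), not (p3 implies (p4 or not p4)).
not (p3 implies (p4 or not p4)): α-rule — add p3, not (p4 or not p4).
not (p4 or not p4): α-rule — add not p4, not not p4.
× closes — contains both p4 and not p4.
All 1 branch closes.
Every branch closed, so the negation is unsatisfiable and the formula is valid.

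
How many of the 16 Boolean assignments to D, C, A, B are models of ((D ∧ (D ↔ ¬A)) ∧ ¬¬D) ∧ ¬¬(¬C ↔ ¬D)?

2

Initial set: {(((D ∧ (D ↔ ¬A)) ∧ ¬¬D) ∧ ¬¬(¬C ↔ ¬D))}.
(((D ∧ (D ↔ ¬A)) ∧ ¬¬D) ∧ ¬¬(¬C ↔ ¬D)): α-rule — add ((D ∧ (D ↔ ¬A)) ∧ ¬¬D), ¬¬(¬C ↔ ¬D).
((D ∧ (D ↔ ¬A)) ∧ ¬¬D): α-rule — add (D ∧ (D ↔ ¬A)), ¬¬D.
¬¬(¬C ↔ ¬D): drop double negation, giving (¬C ↔ ¬D).
(D ∧ (D ↔ ¬A)): α-rule — add D, (D ↔ ¬A).
¬¬D: drop double negation, giving D.
(¬C ↔ ¬D): β-rule — branch into ¬C, ¬D  //  ¬¬C, ¬¬D.
  branch 1 (add ¬C, ¬D):
    × closes — contains both D and ¬D.
  branch 2 (add ¬¬C, ¬¬D):
    (D ↔ ¬A): β-rule — branch into D, ¬A  //  ¬D, ¬¬A.
      branch 2.1 (add D, ¬A):
        ○ open, literals {A=0, C=1, D=1}.
      branch 2.2 (add ¬D, ¬¬A):
        × closes — contains both D and ¬D.
2 branches closed, 1 open.
Each open branch fixes some atoms; the unmentioned ones are free. Counting distinct full assignments: branch {A=0, C=1, D=1} (B) contributes 2 new. Total: 2.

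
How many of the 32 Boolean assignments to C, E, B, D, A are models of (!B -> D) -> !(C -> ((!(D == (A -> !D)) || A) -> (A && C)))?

10

Initial set: {((!B -> D) -> !(C -> ((!(D == (A -> !D)) || A) -> (A && C))))}.
((!B -> D) -> !(C -> ((!(D == (A -> !D)) || A) -> (A && C)))): β-rule — branch into !(!B -> D)  //  !(C -> ((!(D == (A -> !D)) || A) -> (A && C))).
  branch 1 (add !(!B -> D)):
    !(!B -> D): α-rule — add !B, !D.
    ○ open, literals {B=F, D=F}.
  branch 2 (add !(C -> ((!(D == (A -> !D)) || A) -> (A && C)))):
    !(C -> ((!(D == (A -> !D)) || A) -> (A && C))): α-rule — add C, !((!(D == (A -> !D)) || A) -> (A && C)).
    !((!(D == (A -> !D)) || A) -> (A && C)): α-rule — add (!(D == (A -> !D)) || A), !(A && C).
    (!(D == (A -> !D)) || A): β-rule — branch into !(D == (A -> !D))  //  A.
      branch 2.1 (add !(D == (A -> !D))):
        !(A && C): β-rule — branch into !A  //  !C.
          branch 2.1.1 (add !A):
            !(D == (A -> !D)): β-rule — branch into D, !(A -> !D)  //  !D, (A -> !D).
              branch 2.1.1.1 (add D, !(A -> !D)):
                !(A -> !D): α-rule — add A, !!D.
                × closes — contains both A and !A.
              branch 2.1.1.2 (add !D, (A -> !D)):
                (A -> !D): β-rule — branch into !A  //  !D.
                  branch 2.1.1.2.1 (add !A):
                    ○ open, literals {A=F, C=T, D=F}.
                  branch 2.1.1.2.2 (add !D):
                    ○ open, literals {A=F, C=T, D=F}.
          branch 2.1.2 (add !C):
            × closes — contains both C and !C.
      branch 2.2 (add A):
        !(A && C): β-rule — branch into !A  //  !C.
          branch 2.2.1 (add !A):
            × closes — contains both A and !A.
          branch 2.2.2 (add !C):
            × closes — contains both C and !C.
4 branches closed, 3 open.
Each open branch fixes some atoms; the unmentioned ones are free. Counting distinct full assignments: branch {B=F, D=F} (C, E, A) contributes 8 new; branch {A=F, C=T, D=F} (E, B) contributes 2 new; branch {A=F, C=T, D=F} (E, B) contributes 0 new. Total: 10.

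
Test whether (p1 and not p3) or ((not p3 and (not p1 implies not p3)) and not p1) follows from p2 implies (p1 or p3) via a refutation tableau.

No

Initial set: {(p2 implies (p1 or p3)); not ((p1 and not p3) or ((not p3 and (not p1 implies not p3)) and not p1))}.
not ((p1 and not p3) or ((not p3 and (not p1 implies not p3)) and not p1)): α-rule — add not (p1 and not p3), not ((not p3 and (not p1 implies not p3)) and not p1).
(p2 implies (p1 or p3)): β-rule — branch into not p2  //  (p1 or p3).
  branch 1 (add not p2):
    not (p1 and not p3): β-rule — branch into not p1  //  not not p3.
      branch 1.1 (add not p1):
        not ((not p3 and (not p1 implies not p3)) and not p1): β-rule — branch into not (not p3 and (not p1 implies not p3))  //  not not p1.
          branch 1.1.1 (add not (not p3 and (not p1 implies not p3))):
            not (not p3 and (not p1 implies not p3)): β-rule — branch into not not p3  //  not (not p1 implies not p3).
              branch 1.1.1.1 (add not not p3):
                ○ open, literals {p1=F, p2=F, p3=T}.
              branch 1.1.1.2 (add not (not p1 implies not p3)):
                not (not p1 implies not p3): α-rule — add not p1, not not p3.
                ○ open, literals {p1=F, p2=F, p3=T}.
          branch 1.1.2 (add not not p1):
            × closes — contains both p1 and not p1.
      branch 1.2 (add not not p3):
        not ((not p3 and (not p1 implies not p3)) and not p1): β-rule — branch into not (not p3 and (not p1 implies not p3))  //  not not p1.
          branch 1.2.1 (add not (not p3 and (not p1 implies not p3))):
            not (not p3 and (not p1 implies not p3)): β-rule — branch into not not p3  //  not (not p1 implies not p3).
              branch 1.2.1.1 (add not not p3):
                ○ open, literals {p2=F, p3=T}.
              branch 1.2.1.2 (add not (not p1 implies not p3)):
                not (not p1 implies not p3): α-rule — add not p1, not not p3.
                ○ open, literals {p1=F, p2=F, p3=T}.
          branch 1.2.2 (add not not p1):
            ○ open, literals {p1=T, p2=F, p3=T}.
  branch 2 (add (p1 or p3)):
    not (p1 and not p3): β-rule — branch into not p1  //  not not p3.
      branch 2.1 (add not p1):
        not ((not p3 and (not p1 implies not p3)) and not p1): β-rule — branch into not (not p3 and (not p1 implies not p3))  //  not not p1.
          branch 2.1.1 (add not (not p3 and (not p1 implies not p3))):
            (p1 or p3): β-rule — branch into p1  //  p3.
              branch 2.1.1.1 (add p1):
                × closes — contains both p1 and not p1.
              branch 2.1.1.2 (add p3):
                not (not p3 and (not p1 implies not p3)): β-rule — branch into not not p3  //  not (not p1 implies not p3).
                  branch 2.1.1.2.1 (add not not p3):
                    ○ open, literals {p1=F, p3=T}.
                  branch 2.1.1.2.2 (add not (not p1 implies not p3)):
                    not (not p1 implies not p3): α-rule — add not p1, not not p3.
                    ○ open, literals {p1=F, p3=T}.
          branch 2.1.2 (add not not p1):
            × closes — contains both p1 and not p1.
      branch 2.2 (add not not p3):
        not ((not p3 and (not p1 implies not p3)) and not p1): β-rule — branch into not (not p3 and (not p1 implies not p3))  //  not not p1.
          branch 2.2.1 (add not (not p3 and (not p1 implies not p3))):
            (p1 or p3): β-rule — branch into p1  //  p3.
              branch 2.2.1.1 (add p1):
                not (not p3 and (not p1 implies not p3)): β-rule — branch into not not p3  //  not (not p1 implies not p3).
                  branch 2.2.1.1.1 (add not not p3):
                    ○ open, literals {p1=T, p3=T}.
                  branch 2.2.1.1.2 (add not (not p1 implies not p3)):
                    not (not p1 implies not p3): α-rule — add not p1, not not p3.
                    × closes — contains both p1 and not p1.
              branch 2.2.1.2 (add p3):
                not (not p3 and (not p1 implies not p3)): β-rule — branch into not not p3  //  not (not p1 implies not p3).
                  branch 2.2.1.2.1 (add not not p3):
                    ○ open, literals {p3=T}.
                  branch 2.2.1.2.2 (add not (not p1 implies not p3)):
                    not (not p1 implies not p3): α-rule — add not p1, not not p3.
                    ○ open, literals {p1=F, p3=T}.
          branch 2.2.2 (add not not p1):
            (p1 or p3): β-rule — branch into p1  //  p3.
              branch 2.2.2.1 (add p1):
                ○ open, literals {p1=T, p3=T}.
              branch 2.2.2.2 (add p3):
                ○ open, literals {p1=T, p3=T}.
4 branches closed, 12 open.
An open branch gives a countermodel: p1=F, p2=F, p3=T (unmentioned atoms arbitrary); the premises hold there but the conclusion fails.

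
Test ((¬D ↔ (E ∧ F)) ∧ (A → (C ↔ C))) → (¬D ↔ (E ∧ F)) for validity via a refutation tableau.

Valid

Assume the negation and expand:
Initial set: {¬(((¬D ↔ (E ∧ F)) ∧ (A → (C ↔ C))) → (¬D ↔ (E ∧ F)))}.
¬(((¬D ↔ (E ∧ F)) ∧ (A → (C ↔ C))) → (¬D ↔ (E ∧ F))): α-rule — add ((¬D ↔ (E ∧ F)) ∧ (A → (C ↔ C))), ¬(¬D ↔ (E ∧ F)).
((¬D ↔ (E ∧ F)) ∧ (A → (C ↔ C))): α-rule — add (¬D ↔ (E ∧ F)), (A → (C ↔ C)).
¬(¬D ↔ (E ∧ F)): β-rule — branch into ¬D, ¬(E ∧ F)  //  ¬¬D, (E ∧ F).
  branch 1 (add ¬D, ¬(E ∧ F)):
    (¬D ↔ (E ∧ F)): β-rule — branch into ¬D, (E ∧ F)  //  ¬¬D, ¬(E ∧ F).
      branch 1.1 (add ¬D, (E ∧ F)):
        (E ∧ F): α-rule — add E, F.
        (A → (C ↔ C)): β-rule — branch into ¬A  //  (C ↔ C).
          branch 1.1.1 (add ¬A):
            ¬(E ∧ F): β-rule — branch into ¬E  //  ¬F.
              branch 1.1.1.1 (add ¬E):
                × closes — contains both E and ¬E.
              branch 1.1.1.2 (add ¬F):
                × closes — contains both F and ¬F.
          branch 1.1.2 (add (C ↔ C)):
            ¬(E ∧ F): β-rule — branch into ¬E  //  ¬F.
              branch 1.1.2.1 (add ¬E):
                × closes — contains both E and ¬E.
              branch 1.1.2.2 (add ¬F):
                × closes — contains both F and ¬F.
      branch 1.2 (add ¬¬D, ¬(E ∧ F)):
        × closes — contains both D and ¬D.
  branch 2 (add ¬¬D, (E ∧ F)):
    (E ∧ F): α-rule — add E, F.
    (¬D ↔ (E ∧ F)): β-rule — branch into ¬D, (E ∧ F)  //  ¬¬D, ¬(E ∧ F).
      branch 2.1 (add ¬D, (E ∧ F)):
        × closes — contains both D and ¬D.
      branch 2.2 (add ¬¬D, ¬(E ∧ F)):
        (A → (C ↔ C)): β-rule — branch into ¬A  //  (C ↔ C).
          branch 2.2.1 (add ¬A):
            ¬(E ∧ F): β-rule — branch into ¬E  //  ¬F.
              branch 2.2.1.1 (add ¬E):
                × closes — contains both E and ¬E.
              branch 2.2.1.2 (add ¬F):
                × closes — contains both F and ¬F.
          branch 2.2.2 (add (C ↔ C)):
            ¬(E ∧ F): β-rule — branch into ¬E  //  ¬F.
              branch 2.2.2.1 (add ¬E):
                × closes — contains both E and ¬E.
              branch 2.2.2.2 (add ¬F):
                × closes — contains both F and ¬F.
All 10 branches close.
Every branch closed, so the negation is unsatisfiable and the formula is valid.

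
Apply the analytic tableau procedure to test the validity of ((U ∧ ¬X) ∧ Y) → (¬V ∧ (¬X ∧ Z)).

Assume the negation and expand:
Initial set: {¬(((U ∧ ¬X) ∧ Y) → (¬V ∧ (¬X ∧ Z)))}.
¬(((U ∧ ¬X) ∧ Y) → (¬V ∧ (¬X ∧ Z))): α-rule — add ((U ∧ ¬X) ∧ Y), ¬(¬V ∧ (¬X ∧ Z)).
((U ∧ ¬X) ∧ Y): α-rule — add (U ∧ ¬X), Y.
(U ∧ ¬X): α-rule — add U, ¬X.
¬(¬V ∧ (¬X ∧ Z)): β-rule — branch into ¬¬V  //  ¬(¬X ∧ Z).
  branch 1 (add ¬¬V):
    ○ open, literals {U=T, V=T, X=F, Y=T}.
  branch 2 (add ¬(¬X ∧ Z)):
    ¬(¬X ∧ Z): β-rule — branch into ¬¬X  //  ¬Z.
      branch 2.1 (add ¬¬X):
        × closes — contains both X and ¬X.
      branch 2.2 (add ¬Z):
        ○ open, literals {U=T, X=F, Y=T, Z=F}.
1 branch closed, 2 open.
An open branch gives a countermodel: U=T, V=T, X=F, Y=T (unmentioned atoms arbitrary); under it the original formula is false.

Not valid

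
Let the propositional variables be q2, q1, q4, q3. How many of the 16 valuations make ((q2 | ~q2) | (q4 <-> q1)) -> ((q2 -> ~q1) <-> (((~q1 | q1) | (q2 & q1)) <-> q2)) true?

Initial set: {(((q2 | ~q2) | (q4 <-> q1)) -> ((q2 -> ~q1) <-> (((~q1 | q1) | (q2 & q1)) <-> q2)))}.
(((q2 | ~q2) | (q4 <-> q1)) -> ((q2 -> ~q1) <-> (((~q1 | q1) | (q2 & q1)) <-> q2))): β-rule — branch into ~((q2 | ~q2) | (q4 <-> q1))  //  ((q2 -> ~q1) <-> (((~q1 | q1) | (q2 & q1)) <-> q2)).
  branch 1 (add ~((q2 | ~q2) | (q4 <-> q1))):
    ~((q2 | ~q2) | (q4 <-> q1)): α-rule — add ~(q2 | ~q2), ~(q4 <-> q1).
    ~(q2 | ~q2): α-rule — add ~q2, ~~q2.
    × closes — contains both q2 and ~q2.
  branch 2 (add ((q2 -> ~q1) <-> (((~q1 | q1) | (q2 & q1)) <-> q2))):
    ((q2 -> ~q1) <-> (((~q1 | q1) | (q2 & q1)) <-> q2)): β-rule — branch into (q2 -> ~q1), (((~q1 | q1) | (q2 & q1)) <-> q2)  //  ~(q2 -> ~q1), ~(((~q1 | q1) | (q2 & q1)) <-> q2).
      branch 2.1 (add (q2 -> ~q1), (((~q1 | q1) | (q2 & q1)) <-> q2)):
        (q2 -> ~q1): β-rule — branch into ~q2  //  ~q1.
          branch 2.1.1 (add ~q2):
            (((~q1 | q1) | (q2 & q1)) <-> q2): β-rule — branch into ((~q1 | q1) | (q2 & q1)), q2  //  ~((~q1 | q1) | (q2 & q1)), ~q2.
              branch 2.1.1.1 (add ((~q1 | q1) | (q2 & q1)), q2):
                × closes — contains both q2 and ~q2.
              branch 2.1.1.2 (add ~((~q1 | q1) | (q2 & q1)), ~q2):
                ~((~q1 | q1) | (q2 & q1)): α-rule — add ~(~q1 | q1), ~(q2 & q1).
                ~(~q1 | q1): α-rule — add ~~q1, ~q1.
                × closes — contains both q1 and ~q1.
          branch 2.1.2 (add ~q1):
            (((~q1 | q1) | (q2 & q1)) <-> q2): β-rule — branch into ((~q1 | q1) | (q2 & q1)), q2  //  ~((~q1 | q1) | (q2 & q1)), ~q2.
              branch 2.1.2.1 (add ((~q1 | q1) | (q2 & q1)), q2):
                ((~q1 | q1) | (q2 & q1)): β-rule — branch into (~q1 | q1)  //  (q2 & q1).
                  branch 2.1.2.1.1 (add (~q1 | q1)):
                    (~q1 | q1): β-rule — branch into ~q1  //  q1.
                      branch 2.1.2.1.1.1 (add ~q1):
                        ○ open, literals {q1=F, q2=T}.
                      branch 2.1.2.1.1.2 (add q1):
                        × closes — contains both q1 and ~q1.
                  branch 2.1.2.1.2 (add (q2 & q1)):
                    (q2 & q1): α-rule — add q2, q1.
                    × closes — contains both q1 and ~q1.
              branch 2.1.2.2 (add ~((~q1 | q1) | (q2 & q1)), ~q2):
                ~((~q1 | q1) | (q2 & q1)): α-rule — add ~(~q1 | q1), ~(q2 & q1).
                ~(~q1 | q1): α-rule — add ~~q1, ~q1.
                × closes — contains both q1 and ~q1.
      branch 2.2 (add ~(q2 -> ~q1), ~(((~q1 | q1) | (q2 & q1)) <-> q2)):
        ~(q2 -> ~q1): α-rule — add q2, ~~q1.
        ~(((~q1 | q1) | (q2 & q1)) <-> q2): β-rule — branch into ((~q1 | q1) | (q2 & q1)), ~q2  //  ~((~q1 | q1) | (q2 & q1)), q2.
          branch 2.2.1 (add ((~q1 | q1) | (q2 & q1)), ~q2):
            × closes — contains both q2 and ~q2.
          branch 2.2.2 (add ~((~q1 | q1) | (q2 & q1)), q2):
            ~((~q1 | q1) | (q2 & q1)): α-rule — add ~(~q1 | q1), ~(q2 & q1).
            ~(~q1 | q1): α-rule — add ~~q1, ~q1.
            × closes — contains both q1 and ~q1.
8 branches closed, 1 open.
Each open branch fixes some atoms; the unmentioned ones are free. Counting distinct full assignments: branch {q1=F, q2=T} (q4, q3) contributes 4 new. Total: 4.

4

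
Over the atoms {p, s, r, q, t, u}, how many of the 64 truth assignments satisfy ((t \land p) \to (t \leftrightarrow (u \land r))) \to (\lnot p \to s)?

48

Initial set: {(((t \land p) \to (t \leftrightarrow (u \land r))) \to (\lnot p \to s))}.
(((t \land p) \to (t \leftrightarrow (u \land r))) \to (\lnot p \to s)): β-rule — branch into \lnot ((t \land p) \to (t \leftrightarrow (u \land r)))  //  (\lnot p \to s).
  branch 1 (add \lnot ((t \land p) \to (t \leftrightarrow (u \land r)))):
    \lnot ((t \land p) \to (t \leftrightarrow (u \land r))): α-rule — add (t \land p), \lnot (t \leftrightarrow (u \land r)).
    (t \land p): α-rule — add t, p.
    \lnot (t \leftrightarrow (u \land r)): β-rule — branch into t, \lnot (u \land r)  //  \lnot t, (u \land r).
      branch 1.1 (add t, \lnot (u \land r)):
        \lnot (u \land r): β-rule — branch into \lnot u  //  \lnot r.
          branch 1.1.1 (add \lnot u):
            ○ open, literals {p=T, t=T, u=F}.
          branch 1.1.2 (add \lnot r):
            ○ open, literals {p=T, r=F, t=T}.
      branch 1.2 (add \lnot t, (u \land r)):
        × closes — contains both t and \lnot t.
  branch 2 (add (\lnot p \to s)):
    (\lnot p \to s): β-rule — branch into \lnot \lnot p  //  s.
      branch 2.1 (add \lnot \lnot p):
        ○ open, literals {p=T}.
      branch 2.2 (add s):
        ○ open, literals {s=T}.
1 branch closed, 4 open.
Each open branch fixes some atoms; the unmentioned ones are free. Counting distinct full assignments: branch {p=T, t=T, u=F} (s, r, q) contributes 8 new; branch {p=T, r=F, t=T} (s, q, u) contributes 4 new; branch {p=T} (s, r, q, t, u) contributes 20 new; branch {s=T} (p, r, q, t, u) contributes 16 new. Total: 48.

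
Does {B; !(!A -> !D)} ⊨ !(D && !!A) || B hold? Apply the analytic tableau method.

Yes

Initial set: {B; !(!A -> !D); !(!(D && !!A) || B)}.
!(!A -> !D): α-rule — add !A, !!D.
!(!(D && !!A) || B): α-rule — add !!(D && !!A), !B.
× closes — contains both B and !B.
All 1 branch closes.
Every branch closed, so the premises entail the conclusion.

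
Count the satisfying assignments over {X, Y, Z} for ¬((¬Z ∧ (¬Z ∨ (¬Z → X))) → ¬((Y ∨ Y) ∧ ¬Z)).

2

Initial set: {¬((¬Z ∧ (¬Z ∨ (¬Z → X))) → ¬((Y ∨ Y) ∧ ¬Z))}.
¬((¬Z ∧ (¬Z ∨ (¬Z → X))) → ¬((Y ∨ Y) ∧ ¬Z)): α-rule — add (¬Z ∧ (¬Z ∨ (¬Z → X))), ¬¬((Y ∨ Y) ∧ ¬Z).
(¬Z ∧ (¬Z ∨ (¬Z → X))): α-rule — add ¬Z, (¬Z ∨ (¬Z → X)).
¬¬((Y ∨ Y) ∧ ¬Z): α-rule — add (Y ∨ Y), ¬Z.
(¬Z ∨ (¬Z → X)): β-rule — branch into ¬Z  //  (¬Z → X).
  branch 1 (add ¬Z):
    (Y ∨ Y): β-rule — branch into Y  //  Y.
      branch 1.1 (add Y):
        ○ open, literals {Y=true, Z=false}.
      branch 1.2 (add Y):
        ○ open, literals {Y=true, Z=false}.
  branch 2 (add (¬Z → X)):
    (Y ∨ Y): β-rule — branch into Y  //  Y.
      branch 2.1 (add Y):
        (¬Z → X): β-rule — branch into ¬¬Z  //  X.
          branch 2.1.1 (add ¬¬Z):
            × closes — contains both Z and ¬Z.
          branch 2.1.2 (add X):
            ○ open, literals {X=true, Y=true, Z=false}.
      branch 2.2 (add Y):
        (¬Z → X): β-rule — branch into ¬¬Z  //  X.
          branch 2.2.1 (add ¬¬Z):
            × closes — contains both Z and ¬Z.
          branch 2.2.2 (add X):
            ○ open, literals {X=true, Y=true, Z=false}.
2 branches closed, 4 open.
Each open branch fixes some atoms; the unmentioned ones are free. Counting distinct full assignments: branch {Y=true, Z=false} (X) contributes 2 new; branch {Y=true, Z=false} (X) contributes 0 new; branch {X=true, Y=true, Z=false} (none free) contributes 0 new; branch {X=true, Y=true, Z=false} (none free) contributes 0 new. Total: 2.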